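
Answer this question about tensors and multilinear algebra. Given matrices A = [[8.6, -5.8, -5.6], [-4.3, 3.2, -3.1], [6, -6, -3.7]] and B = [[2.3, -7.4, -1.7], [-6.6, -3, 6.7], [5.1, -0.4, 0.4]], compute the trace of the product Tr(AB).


Tr(AB) = sum_i (AB)_{ii} where (AB)_{ii} = sum_k A_{ik} B_{ki}.
(AB)_{11} = 8.6*2.3 + -5.8*-6.6 + -5.6*5.1 = 29.5
(AB)_{22} = -4.3*-7.4 + 3.2*-3 + -3.1*-0.4 = 23.46
(AB)_{33} = 6*-1.7 + -6*6.7 + -3.7*0.4 = -51.88
Tr(AB) = 29.5 + 23.46 + -51.88 = 1.08

1.08


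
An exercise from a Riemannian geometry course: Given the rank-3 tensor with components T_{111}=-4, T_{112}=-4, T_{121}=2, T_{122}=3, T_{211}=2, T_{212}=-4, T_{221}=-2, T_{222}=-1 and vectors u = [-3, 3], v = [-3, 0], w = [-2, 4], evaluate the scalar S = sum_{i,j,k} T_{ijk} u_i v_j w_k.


S = sum over i,j,k of T_{ijk} u_i v_j w_k. Expanding all 8 terms:
T_{111}*u_1*v_1*w_1 = -4*-3*-3*-2 = 72  (running total: 72)
T_{112}*u_1*v_1*w_2 = -4*-3*-3*4 = -144  (running total: -72)
T_{121}*u_1*v_2*w_1 = 2*-3*0*-2 = 0  (running total: -72)
T_{122}*u_1*v_2*w_2 = 3*-3*0*4 = 0  (running total: -72)
T_{211}*u_2*v_1*w_1 = 2*3*-3*-2 = 36  (running total: -36)
T_{212}*u_2*v_1*w_2 = -4*3*-3*4 = 144  (running total: 108)
T_{221}*u_2*v_2*w_1 = -2*3*0*-2 = 0  (running total: 108)
T_{222}*u_2*v_2*w_2 = -1*3*0*4 = 0  (running total: 108)
S = 108

108


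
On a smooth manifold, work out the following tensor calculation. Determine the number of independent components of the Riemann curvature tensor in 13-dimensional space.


The Riemann tensor in d dimensions has d^2(d^2 - 1)/12 independent components.
d = 13, so d^2 = 169
d^2 - 1 = 168
d^2(d^2 - 1) = 169 * 168 = 28392
Divide by 12: 28392 / 12 = 2366

2366


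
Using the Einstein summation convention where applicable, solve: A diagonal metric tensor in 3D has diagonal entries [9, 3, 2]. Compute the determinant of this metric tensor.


For a diagonal metric, the determinant is the product of diagonal entries.
Diagonal entries: 9, 3, 2
det(g) = 9 * 3 * 2 = 54

54


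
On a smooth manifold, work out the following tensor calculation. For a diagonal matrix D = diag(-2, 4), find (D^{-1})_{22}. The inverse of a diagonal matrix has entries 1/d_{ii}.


For a diagonal matrix, the inverse has entries (D^{-1})_{ii} = 1/d_{ii}.
The diagonal entries are: d_{11} = -2, d_{22} = 4
We need (D^{-1})_{22} = 1/d_{22} = 1/4 = 1/4

1/4


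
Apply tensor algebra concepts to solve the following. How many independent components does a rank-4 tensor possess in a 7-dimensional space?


The number of components of a rank-r tensor in d dimensions is d^r.
Here d = 7 and r = 4.
7^4 = 2401

2401


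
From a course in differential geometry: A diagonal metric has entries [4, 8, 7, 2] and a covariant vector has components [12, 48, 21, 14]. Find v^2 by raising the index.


To raise an index with a diagonal metric: v^i = v_i / g_{ii}.
For index 2: v_2 = 48, g_{22} = 8
v^2 = 48 / 8 = 6

6


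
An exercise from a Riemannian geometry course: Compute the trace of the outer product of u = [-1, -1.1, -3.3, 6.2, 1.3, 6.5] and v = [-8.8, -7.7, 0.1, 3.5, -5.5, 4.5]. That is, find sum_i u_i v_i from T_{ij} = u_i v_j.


The outer product gives T_{ij} = u_i v_j.
The trace (contraction) is Tr(T) = sum_i T_{ii} = sum_i u_i v_i.
Diagonal entries:
T_{11} = u_1 * v_1 = -1 * -8.8 = 8.8
T_{22} = u_2 * v_2 = -1.1 * -7.7 = 8.47
T_{33} = u_3 * v_3 = -3.3 * 0.1 = -0.33
T_{44} = u_4 * v_4 = 6.2 * 3.5 = 21.7
T_{55} = u_5 * v_5 = 1.3 * -5.5 = -7.15
T_{66} = u_6 * v_6 = 6.5 * 4.5 = 29.25
Tr(T) = 8.8 + 8.47 + -0.33 + 21.7 + -7.15 + 29.25 = 60.74

60.74


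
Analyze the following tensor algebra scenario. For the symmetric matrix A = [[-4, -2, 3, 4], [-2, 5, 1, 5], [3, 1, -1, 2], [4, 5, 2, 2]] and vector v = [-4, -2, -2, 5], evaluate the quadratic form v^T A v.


First compute Av:
(Av)_1 = -4*-4 + -2*-2 + 3*-2 + 4*5 = 34
(Av)_2 = -2*-4 + 5*-2 + 1*-2 + 5*5 = 21
(Av)_3 = 3*-4 + 1*-2 + -1*-2 + 2*5 = -2
(Av)_4 = 4*-4 + 5*-2 + 2*-2 + 2*5 = -20
Av = [34, 21, -2, -20]
Then v^T (Av) = -4*34 + -2*21 + -2*-2 + 5*-20
= -136 + -42 + 4 + -100 = -274

-274


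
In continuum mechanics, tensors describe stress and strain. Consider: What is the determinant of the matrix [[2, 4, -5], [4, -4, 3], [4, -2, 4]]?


Expanding along the first row, det(A) = a11*M_11 - a12*M_12 + a13*M_13, where M_1j is the (1,j) minor.
Minor M_11 = -4*4 - 3*-2 = -10
Minor M_12 = 4*4 - 3*4 = 4
Minor M_13 = 4*-2 - -4*4 = 8
det = 2*(-10) - 4*(4) + -5*(8)
    = -20 - 16 + -40
    = -76

-76


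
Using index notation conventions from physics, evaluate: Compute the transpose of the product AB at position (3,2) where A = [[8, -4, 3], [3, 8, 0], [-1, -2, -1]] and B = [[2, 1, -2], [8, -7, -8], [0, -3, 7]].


(AB)^T_{ij} = (AB)_{ji} = sum_k A_{jk} B_{ki}.
For i=3, j=2 we need (AB)_{23}:
A_{21} * B_{13} = 3 * -2 = -6
A_{22} * B_{23} = 8 * -8 = -64
A_{23} * B_{33} = 0 * 7 = 0
Sum = -6 + -64 + 0 = -70

-70


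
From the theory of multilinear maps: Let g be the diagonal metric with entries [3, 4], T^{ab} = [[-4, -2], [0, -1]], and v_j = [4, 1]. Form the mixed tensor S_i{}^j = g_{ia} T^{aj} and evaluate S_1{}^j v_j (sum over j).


Step 1: lower the first index. For a diagonal metric, g_{ia} T^{aj} = g_{ii} T^{ij} (no sum on i).
g_{11} = 3
S_1{}^1 = 3 * T^{11} = 3 * -4 = -12
S_1{}^2 = 3 * T^{12} = 3 * -2 = -6
Step 2: contract S_1{}^j with v_j.
S_1{}^1 * v_1 = -12 * 4 = -48
S_1{}^2 * v_2 = -6 * 1 = -6
Result = -48 + -6 = -54

-54


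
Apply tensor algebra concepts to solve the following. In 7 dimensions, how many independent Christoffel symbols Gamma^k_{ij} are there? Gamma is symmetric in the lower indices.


Christoffel symbols Gamma^k_{ij} are symmetric in i,j, so there are d * d(d+1)/2 independent symbols.
d = 7
d(d+1)/2 = 7 * 8 / 2 = 28
Total = 7 * 28 = 196

196


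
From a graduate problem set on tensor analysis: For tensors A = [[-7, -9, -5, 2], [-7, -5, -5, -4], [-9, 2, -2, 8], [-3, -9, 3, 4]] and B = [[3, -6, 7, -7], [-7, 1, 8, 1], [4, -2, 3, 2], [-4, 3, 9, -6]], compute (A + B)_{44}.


Tensor addition is component-wise: (A + B)_{ij} = A_{ij} + B_{ij}.
A_{44} = 4
B_{44} = -6
(A + B)_{44} = 4 + -6 = -2

-2


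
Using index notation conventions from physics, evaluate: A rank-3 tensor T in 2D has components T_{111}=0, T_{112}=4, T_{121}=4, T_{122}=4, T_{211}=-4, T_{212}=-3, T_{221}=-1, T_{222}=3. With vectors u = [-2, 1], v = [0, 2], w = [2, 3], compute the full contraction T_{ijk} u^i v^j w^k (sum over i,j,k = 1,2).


S = sum over i,j,k of T_{ijk} u_i v_j w_k. Expanding all 8 terms:
T_{111}*u_1*v_1*w_1 = 0*-2*0*2 = 0  (running total: 0)
T_{112}*u_1*v_1*w_2 = 4*-2*0*3 = 0  (running total: 0)
T_{121}*u_1*v_2*w_1 = 4*-2*2*2 = -32  (running total: -32)
T_{122}*u_1*v_2*w_2 = 4*-2*2*3 = -48  (running total: -80)
T_{211}*u_2*v_1*w_1 = -4*1*0*2 = 0  (running total: -80)
T_{212}*u_2*v_1*w_2 = -3*1*0*3 = 0  (running total: -80)
T_{221}*u_2*v_2*w_1 = -1*1*2*2 = -4  (running total: -84)
T_{222}*u_2*v_2*w_2 = 3*1*2*3 = 18  (running total: -66)
S = -66

-66


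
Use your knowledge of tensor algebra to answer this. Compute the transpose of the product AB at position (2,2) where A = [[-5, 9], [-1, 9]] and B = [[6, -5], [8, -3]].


(AB)^T_{ij} = (AB)_{ji} = sum_k A_{jk} B_{ki}.
For i=2, j=2 we need (AB)_{22}:
A_{21} * B_{12} = -1 * -5 = 5
A_{22} * B_{22} = 9 * -3 = -27
Sum = 5 + -27 = -22

-22


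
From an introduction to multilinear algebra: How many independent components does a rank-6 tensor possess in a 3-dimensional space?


The number of components of a rank-r tensor in d dimensions is d^r.
Here d = 3 and r = 6.
3^6 = 729

729


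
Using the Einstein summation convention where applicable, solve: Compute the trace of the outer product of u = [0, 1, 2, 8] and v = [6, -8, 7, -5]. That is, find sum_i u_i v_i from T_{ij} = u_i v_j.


The outer product gives T_{ij} = u_i v_j.
The trace (contraction) is Tr(T) = sum_i T_{ii} = sum_i u_i v_i.
Diagonal entries:
T_{11} = u_1 * v_1 = 0 * 6 = 0
T_{22} = u_2 * v_2 = 1 * -8 = -8
T_{33} = u_3 * v_3 = 2 * 7 = 14
T_{44} = u_4 * v_4 = 8 * -5 = -40
Tr(T) = 0 + -8 + 14 + -40 = -34

-34


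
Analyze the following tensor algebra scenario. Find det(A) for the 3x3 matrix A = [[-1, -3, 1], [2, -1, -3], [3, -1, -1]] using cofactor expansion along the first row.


Expanding along the first row, det(A) = a11*M_11 - a12*M_12 + a13*M_13, where M_1j is the (1,j) minor.
Minor M_11 = -1*-1 - -3*-1 = -2
Minor M_12 = 2*-1 - -3*3 = 7
Minor M_13 = 2*-1 - -1*3 = 1
det = -1*(-2) - -3*(7) + 1*(1)
    = 2 - -21 + 1
    = 24

24


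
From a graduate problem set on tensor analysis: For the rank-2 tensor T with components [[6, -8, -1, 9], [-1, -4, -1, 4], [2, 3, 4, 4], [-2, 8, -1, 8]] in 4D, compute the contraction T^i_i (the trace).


The contraction (trace) of a rank-2 tensor is the sum of its diagonal elements.
Diagonal entries: A[1,1] = 6, A[2,2] = -4, A[3,3] = 4, A[4,4] = 8
Tr(A) = 6 + -4 + 4 + 8 = 14

14


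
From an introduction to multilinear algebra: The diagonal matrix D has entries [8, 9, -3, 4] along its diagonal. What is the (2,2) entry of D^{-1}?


For a diagonal matrix, the inverse has entries (D^{-1})_{ii} = 1/d_{ii}.
The diagonal entries are: d_{11} = 8, d_{22} = 9, d_{33} = -3, d_{44} = 4
We need (D^{-1})_{22} = 1/d_{22} = 1/9 = 1/9

1/9


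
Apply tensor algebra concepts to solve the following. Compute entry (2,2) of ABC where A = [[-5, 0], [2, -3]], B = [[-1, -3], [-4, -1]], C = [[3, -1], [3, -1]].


(ABC)_{22} = sum_m (AB)_{2m} C_{m2}. First compute row 2 of AB.
(AB)_{21} = 2*-1 + -3*-4 = 10
(AB)_{22} = 2*-3 + -3*-1 = -3
Now contract with column 2 of C:
(AB)_{21} * C_{12} = 10 * -1 = -10
(AB)_{22} * C_{22} = -3 * -1 = 3
(ABC)_{22} = -10 + 3 = -7

-7


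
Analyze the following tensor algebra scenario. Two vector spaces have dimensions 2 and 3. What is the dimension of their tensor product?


The dimension of a tensor product is the product of dimensions.
dim(V) = 2, dim(W) = 3
dim(V (x) W) = 2 * 3 = 6

6


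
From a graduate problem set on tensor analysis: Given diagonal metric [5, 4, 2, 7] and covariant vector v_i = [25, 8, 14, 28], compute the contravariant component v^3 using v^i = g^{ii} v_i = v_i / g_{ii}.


To raise an index with a diagonal metric: v^i = v_i / g_{ii}.
For index 3: v_3 = 14, g_{33} = 2
v^3 = 14 / 2 = 7

7


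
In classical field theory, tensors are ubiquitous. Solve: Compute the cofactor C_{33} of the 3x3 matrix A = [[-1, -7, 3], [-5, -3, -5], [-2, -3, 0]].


To find cofactor C_{33}, delete row 3 and column 3.
The resulting 2x2 submatrix is: [[-1, -7], [-5, -3]]
Minor M_{33} = -1*-3 - -7*-5
  = 3 - 35 = -32
Sign = (-1)^(3+3) = (-1)^6 = 1
Cofactor C_{33} = 1 * -32 = -32

-32


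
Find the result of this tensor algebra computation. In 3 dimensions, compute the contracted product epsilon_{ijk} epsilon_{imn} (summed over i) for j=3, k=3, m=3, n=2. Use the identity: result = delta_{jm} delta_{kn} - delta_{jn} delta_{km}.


Using the identity: epsilon_{ijk} epsilon_{imn} = delta_{jm} delta_{kn} - delta_{jn} delta_{km}.
delta_{33} = 1
delta_{32} = 0
delta_{32} = 0
delta_{33} = 1
Result = 1 * 0 - 0 * 1 = 0 - 0 = 0

0


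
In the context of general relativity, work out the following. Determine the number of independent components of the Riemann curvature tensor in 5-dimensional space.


The Riemann tensor in d dimensions has d^2(d^2 - 1)/12 independent components.
d = 5, so d^2 = 25
d^2 - 1 = 24
d^2(d^2 - 1) = 25 * 24 = 600
Divide by 12: 600 / 12 = 50

50


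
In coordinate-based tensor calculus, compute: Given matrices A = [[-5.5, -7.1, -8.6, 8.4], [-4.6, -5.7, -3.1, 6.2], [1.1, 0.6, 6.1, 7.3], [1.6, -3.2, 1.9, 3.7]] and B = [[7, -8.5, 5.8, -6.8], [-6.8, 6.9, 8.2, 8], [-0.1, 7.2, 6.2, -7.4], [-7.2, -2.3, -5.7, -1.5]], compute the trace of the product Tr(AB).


Tr(AB) = sum_i (AB)_{ii} where (AB)_{ii} = sum_k A_{ik} B_{ki}.
(AB)_{11} = -5.5*7 + -7.1*-6.8 + -8.6*-0.1 + 8.4*-7.2 = -49.84
(AB)_{22} = -4.6*-8.5 + -5.7*6.9 + -3.1*7.2 + 6.2*-2.3 = -36.81
(AB)_{33} = 1.1*5.8 + 0.6*8.2 + 6.1*6.2 + 7.3*-5.7 = 7.51
(AB)_{44} = 1.6*-6.8 + -3.2*8 + 1.9*-7.4 + 3.7*-1.5 = -56.09
Tr(AB) = -49.84 + -36.81 + 7.51 + -56.09 = -135.23

-135.23


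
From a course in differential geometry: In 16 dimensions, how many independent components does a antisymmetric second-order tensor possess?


A antisymmetric rank-2 tensor in d dimensions has d(d-1)/2 independent components.
d = 16
d(d-1)/2 = 16 * 15 / 2 = 240 / 2 = 120

120


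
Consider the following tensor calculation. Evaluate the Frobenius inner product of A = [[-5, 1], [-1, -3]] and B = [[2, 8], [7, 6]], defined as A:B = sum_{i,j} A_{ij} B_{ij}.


A:B = sum over all i,j of A_{ij} * B_{ij}.
Row 1: -5*2=-10, 1*8=8 => row sum = -2
Row 2: -1*7=-7, -3*6=-18 => row sum = -25
Total = -2 + -25 = -27

-27


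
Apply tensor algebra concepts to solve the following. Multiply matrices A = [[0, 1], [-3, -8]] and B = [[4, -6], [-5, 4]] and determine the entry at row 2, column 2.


(AB)_{ij} = sum_k A_{ik} B_{kj}.
For i=2, j=2:
A_{21} * B_{12} = -3 * -6 = 18
A_{22} * B_{22} = -8 * 4 = -32
Sum = 18 + -32 = -14

-14


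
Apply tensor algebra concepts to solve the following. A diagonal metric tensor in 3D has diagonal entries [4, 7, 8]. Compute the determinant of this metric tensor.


For a diagonal metric, the determinant is the product of diagonal entries.
Diagonal entries: 4, 7, 8
det(g) = 4 * 7 * 8 = 224

224


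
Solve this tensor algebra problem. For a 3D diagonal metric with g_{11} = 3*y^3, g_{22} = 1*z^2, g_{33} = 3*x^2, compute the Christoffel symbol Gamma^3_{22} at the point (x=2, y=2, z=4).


For a diagonal metric, Gamma^k_{ij} = (1/2) g^{kk} (dg_{ik}/dx_j + dg_{jk}/dx_i - dg_{ij}/dx_k).
The metric is diagonal, so g_{ab} = 0 for a != b.
At the given point: g_{11} = 24, g_{22} = 16, g_{33} = 12
g^{33} = 1/12
dg_{23}/dx_2 = 0 (off-diagonal)
dg_{23}/dx_2 = 0 (off-diagonal)
dg_{22}/dx_3 = dg_{22}/dx_3 = 8
Numerator = 0 + 0 - 8 = -8
Gamma^3_{22} = -8 / (2 * 12) = -1/3

-1/3


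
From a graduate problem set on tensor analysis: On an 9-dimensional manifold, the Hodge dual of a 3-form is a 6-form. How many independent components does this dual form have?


The Hodge dual of a p-form on an n-dimensional manifold is an (n-p)-form.
n = 9, p = 3, so dual degree = 9 - 3 = 6
The number of components is C(n, n-p) = C(9, 6) = 84

84


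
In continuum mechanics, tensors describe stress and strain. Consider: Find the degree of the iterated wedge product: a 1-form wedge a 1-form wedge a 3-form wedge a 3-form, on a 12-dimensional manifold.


The degree of a wedge product is the sum of the degrees of the individual forms.
Degrees: 1, 1, 3, 3
Total degree = 1 + 1 + 3 + 3 = 8

8


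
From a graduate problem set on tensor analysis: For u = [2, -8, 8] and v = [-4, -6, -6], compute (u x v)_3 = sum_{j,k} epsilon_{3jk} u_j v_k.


(u x v)_3 = sum_{j,k} epsilon_{3jk} u_j v_k. Only permutations of (1,2,3) contribute; the two non-zero terms are:
eps_{312} u_1 v_2 = 1 * 2 * -6 = -12
eps_{321} u_2 v_1 = -1 * -8 * -4 = -32
(u x v)_3 = -44

-44


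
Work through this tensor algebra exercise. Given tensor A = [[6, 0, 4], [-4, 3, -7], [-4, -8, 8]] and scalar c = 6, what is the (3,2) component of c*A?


Scalar multiplication: (cA)_{ij} = c * A_{ij}.
c = 6
A_{32} = -8
(cA)_{32} = 6 * -8 = -48

-48


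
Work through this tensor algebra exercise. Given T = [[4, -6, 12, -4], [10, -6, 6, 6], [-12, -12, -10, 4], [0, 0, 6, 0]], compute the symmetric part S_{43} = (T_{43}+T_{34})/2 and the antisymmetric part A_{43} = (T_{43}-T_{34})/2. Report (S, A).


T_{43} = 6
T_{34} = 4
S_{43} = (6 + 4)/2 = 10/2 = 5
A_{43} = (6 - 4)/2 = 2/2 = 1
Check: S + A = 5 + 1 = 6 = T_{43}.

(5, 1)


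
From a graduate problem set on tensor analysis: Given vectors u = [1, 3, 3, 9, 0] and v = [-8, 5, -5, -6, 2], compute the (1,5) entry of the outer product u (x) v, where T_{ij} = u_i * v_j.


The outer product entry T_{ij} = u_i * v_j.
We need i=1, j=5.
u_1 = 1, v_5 = 2
T_{1,5} = 1 * 2 = 2

2


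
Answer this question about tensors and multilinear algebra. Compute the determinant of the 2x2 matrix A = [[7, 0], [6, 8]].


For a 2x2 matrix [[a, b], [c, d]], det = a*d - b*c.
a = 7, b = 0, c = 6, d = 8
a*d = 7 * 8 = 56
b*c = 0 * 6 = 0
det = 56 - 0 = 56

56


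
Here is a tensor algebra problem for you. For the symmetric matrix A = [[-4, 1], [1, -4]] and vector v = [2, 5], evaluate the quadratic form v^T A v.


First compute Av:
(Av)_1 = -4*2 + 1*5 = -3
(Av)_2 = 1*2 + -4*5 = -18
Av = [-3, -18]
Then v^T (Av) = 2*-3 + 5*-18
= -6 + -90 = -96

-96


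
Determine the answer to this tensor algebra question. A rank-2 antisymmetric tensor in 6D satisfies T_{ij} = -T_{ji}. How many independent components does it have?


An antisymmetric rank-2 tensor satisfies A_{ij} = -A_{ji}, so diagonal entries are zero.
The independent components are the upper-triangular entries: C(n, 2) = n(n-1)/2.
n = 6
C(6, 2) = 6 * 5 / 2 = 30 / 2 = 15

15


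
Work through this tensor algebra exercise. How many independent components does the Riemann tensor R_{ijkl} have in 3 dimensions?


The Riemann tensor in d dimensions has d^2(d^2 - 1)/12 independent components.
d = 3, so d^2 = 9
d^2 - 1 = 8
d^2(d^2 - 1) = 9 * 8 = 72
Divide by 12: 72 / 12 = 6

6


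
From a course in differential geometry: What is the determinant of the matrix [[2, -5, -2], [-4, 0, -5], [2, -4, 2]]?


Expanding along the first row, det(A) = a11*M_11 - a12*M_12 + a13*M_13, where M_1j is the (1,j) minor.
Minor M_11 = 0*2 - -5*-4 = -20
Minor M_12 = -4*2 - -5*2 = 2
Minor M_13 = -4*-4 - 0*2 = 16
det = 2*(-20) - -5*(2) + -2*(16)
    = -40 - -10 + -32
    = -62

-62


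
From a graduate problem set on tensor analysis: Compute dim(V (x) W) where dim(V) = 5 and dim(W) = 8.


The dimension of a tensor product is the product of dimensions.
dim(V) = 5, dim(W) = 8
dim(V (x) W) = 5 * 8 = 40

40


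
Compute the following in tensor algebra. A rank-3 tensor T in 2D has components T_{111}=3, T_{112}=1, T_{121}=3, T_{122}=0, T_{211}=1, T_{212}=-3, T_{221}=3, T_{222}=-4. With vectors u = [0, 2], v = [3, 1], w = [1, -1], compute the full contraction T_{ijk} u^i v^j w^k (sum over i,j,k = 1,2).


S = sum over i,j,k of T_{ijk} u_i v_j w_k. Expanding all 8 terms:
T_{111}*u_1*v_1*w_1 = 3*0*3*1 = 0  (running total: 0)
T_{112}*u_1*v_1*w_2 = 1*0*3*-1 = 0  (running total: 0)
T_{121}*u_1*v_2*w_1 = 3*0*1*1 = 0  (running total: 0)
T_{122}*u_1*v_2*w_2 = 0*0*1*-1 = 0  (running total: 0)
T_{211}*u_2*v_1*w_1 = 1*2*3*1 = 6  (running total: 6)
T_{212}*u_2*v_1*w_2 = -3*2*3*-1 = 18  (running total: 24)
T_{221}*u_2*v_2*w_1 = 3*2*1*1 = 6  (running total: 30)
T_{222}*u_2*v_2*w_2 = -4*2*1*-1 = 8  (running total: 38)
S = 38

38


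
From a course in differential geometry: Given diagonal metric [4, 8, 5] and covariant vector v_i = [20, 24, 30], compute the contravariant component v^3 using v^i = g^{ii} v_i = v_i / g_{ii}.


To raise an index with a diagonal metric: v^i = v_i / g_{ii}.
For index 3: v_3 = 30, g_{33} = 5
v^3 = 30 / 5 = 6

6


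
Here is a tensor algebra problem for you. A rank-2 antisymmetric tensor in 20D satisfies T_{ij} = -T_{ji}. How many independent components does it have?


An antisymmetric rank-2 tensor satisfies A_{ij} = -A_{ji}, so diagonal entries are zero.
The independent components are the upper-triangular entries: C(n, 2) = n(n-1)/2.
n = 20
C(20, 2) = 20 * 19 / 2 = 380 / 2 = 190

190


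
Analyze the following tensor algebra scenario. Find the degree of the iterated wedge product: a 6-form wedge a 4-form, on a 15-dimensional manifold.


The degree of a wedge product is the sum of the degrees of the individual forms.
Degrees: 6, 4
Total degree = 6 + 4 = 10

10


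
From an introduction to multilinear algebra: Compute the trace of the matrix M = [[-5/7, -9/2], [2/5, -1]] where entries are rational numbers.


The trace is the sum of diagonal entries.
Diagonal: M[1,1] = -5/7, M[2,2] = -1
Tr(M) = -5/7 + -1
Computing step by step:
After adding M[1,1]: -5/7
After adding M[2,2]: -12/7
Tr(M) = -12/7

-12/7


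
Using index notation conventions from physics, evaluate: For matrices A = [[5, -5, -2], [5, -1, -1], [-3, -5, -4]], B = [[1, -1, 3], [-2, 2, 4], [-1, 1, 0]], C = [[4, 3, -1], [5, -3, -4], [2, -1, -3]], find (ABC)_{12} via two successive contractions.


(ABC)_{12} = sum_m (AB)_{1m} C_{m2}. First compute row 1 of AB.
(AB)_{11} = 5*1 + -5*-2 + -2*-1 = 17
(AB)_{12} = 5*-1 + -5*2 + -2*1 = -17
(AB)_{13} = 5*3 + -5*4 + -2*0 = -5
Now contract with column 2 of C:
(AB)_{11} * C_{12} = 17 * 3 = 51
(AB)_{12} * C_{22} = -17 * -3 = 51
(AB)_{13} * C_{32} = -5 * -1 = 5
(ABC)_{12} = 51 + 51 + 5 = 107

107


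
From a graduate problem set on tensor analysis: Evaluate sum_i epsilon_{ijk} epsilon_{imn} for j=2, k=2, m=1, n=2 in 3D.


Using the identity: epsilon_{ijk} epsilon_{imn} = delta_{jm} delta_{kn} - delta_{jn} delta_{km}.
delta_{21} = 0
delta_{22} = 1
delta_{22} = 1
delta_{21} = 0
Result = 0 * 1 - 1 * 0 = 0 - 0 = 0

0


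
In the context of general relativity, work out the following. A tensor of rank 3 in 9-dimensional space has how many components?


The number of components of a rank-r tensor in d dimensions is d^r.
Here d = 9 and r = 3.
9^3 = 729

729


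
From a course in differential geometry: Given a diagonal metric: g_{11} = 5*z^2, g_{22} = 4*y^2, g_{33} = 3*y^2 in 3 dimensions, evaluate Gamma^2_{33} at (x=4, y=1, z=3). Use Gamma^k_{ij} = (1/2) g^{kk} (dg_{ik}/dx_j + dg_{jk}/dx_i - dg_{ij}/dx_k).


For a diagonal metric, Gamma^k_{ij} = (1/2) g^{kk} (dg_{ik}/dx_j + dg_{jk}/dx_i - dg_{ij}/dx_k).
The metric is diagonal, so g_{ab} = 0 for a != b.
At the given point: g_{11} = 45, g_{22} = 4, g_{33} = 3
g^{22} = 1/4
dg_{32}/dx_3 = 0 (off-diagonal)
dg_{32}/dx_3 = 0 (off-diagonal)
dg_{33}/dx_2 = dg_{33}/dx_2 = 6
Numerator = 0 + 0 - 6 = -6
Gamma^2_{33} = -6 / (2 * 4) = -3/4

-3/4


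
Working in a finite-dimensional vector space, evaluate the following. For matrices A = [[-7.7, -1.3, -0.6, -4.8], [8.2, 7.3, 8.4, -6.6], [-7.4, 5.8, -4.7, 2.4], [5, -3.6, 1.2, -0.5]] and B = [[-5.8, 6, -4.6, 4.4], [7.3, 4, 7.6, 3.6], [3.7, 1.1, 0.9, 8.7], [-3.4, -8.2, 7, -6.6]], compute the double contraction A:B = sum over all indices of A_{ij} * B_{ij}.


A:B = sum over all i,j of A_{ij} * B_{ij}.
Row 1: -7.7*-5.8=44.66, -1.3*6=-7.8, -0.6*-4.6=2.76, -4.8*4.4=-21.12 => row sum = 18.5
Row 2: 8.2*7.3=59.86, 7.3*4=29.2, 8.4*7.6=63.84, -6.6*3.6=-23.76 => row sum = 129.14
Row 3: -7.4*3.7=-27.38, 5.8*1.1=6.38, -4.7*0.9=-4.23, 2.4*8.7=20.88 => row sum = -4.35
Row 4: 5*-3.4=-17, -3.6*-8.2=29.52, 1.2*7=8.4, -0.5*-6.6=3.3 => row sum = 24.22
Total = 18.5 + 129.14 + -4.35 + 24.22 = 167.51

167.51


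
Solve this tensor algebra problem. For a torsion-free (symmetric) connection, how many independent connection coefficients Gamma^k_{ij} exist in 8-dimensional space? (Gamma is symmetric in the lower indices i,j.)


Christoffel symbols Gamma^k_{ij} are symmetric in i,j, so there are d * d(d+1)/2 independent symbols.
d = 8
d(d+1)/2 = 8 * 9 / 2 = 36
Total = 8 * 36 = 288

288


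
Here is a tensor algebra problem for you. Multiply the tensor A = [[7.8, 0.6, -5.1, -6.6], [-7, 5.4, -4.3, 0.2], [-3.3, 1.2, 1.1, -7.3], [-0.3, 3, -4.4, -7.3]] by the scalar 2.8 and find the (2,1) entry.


Scalar multiplication: (cA)_{ij} = c * A_{ij}.
c = 2.8
A_{21} = -7
(cA)_{21} = 2.8 * -7 = -19.6

-19.6


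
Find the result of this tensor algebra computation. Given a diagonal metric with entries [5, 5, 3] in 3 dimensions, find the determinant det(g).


For a diagonal metric, the determinant is the product of diagonal entries.
Diagonal entries: 5, 5, 3
det(g) = 5 * 5 * 3 = 75

75


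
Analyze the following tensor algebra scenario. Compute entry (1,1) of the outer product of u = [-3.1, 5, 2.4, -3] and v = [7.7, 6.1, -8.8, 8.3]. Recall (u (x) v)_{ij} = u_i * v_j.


The outer product entry T_{ij} = u_i * v_j.
We need i=1, j=1.
u_1 = -3.1, v_1 = 7.7
T_{1,1} = -3.1 * 7.7 = -23.87

-23.87


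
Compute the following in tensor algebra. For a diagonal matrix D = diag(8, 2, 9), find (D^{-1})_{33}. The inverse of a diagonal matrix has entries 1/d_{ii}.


For a diagonal matrix, the inverse has entries (D^{-1})_{ii} = 1/d_{ii}.
The diagonal entries are: d_{11} = 8, d_{22} = 2, d_{33} = 9
We need (D^{-1})_{33} = 1/d_{33} = 1/9 = 1/9

1/9


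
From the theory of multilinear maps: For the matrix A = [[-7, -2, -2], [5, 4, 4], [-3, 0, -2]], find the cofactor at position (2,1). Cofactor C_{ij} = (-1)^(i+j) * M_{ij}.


To find cofactor C_{21}, delete row 2 and column 1.
The resulting 2x2 submatrix is: [[-2, -2], [0, -2]]
Minor M_{21} = -2*-2 - -2*0
  = 4 - 0 = 4
Sign = (-1)^(2+1) = (-1)^3 = -1
Cofactor C_{21} = -1 * 4 = -4

-4


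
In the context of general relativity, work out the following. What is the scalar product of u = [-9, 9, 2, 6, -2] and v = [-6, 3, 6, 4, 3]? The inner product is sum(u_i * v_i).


The inner product u . v = sum of u_i * v_i.
Term-by-term: -9 * -6, 9 * 3, 2 * 6, 6 * 4, -2 * 3
Products: 54, 27, 12, 24, -6
Sum = 54 + 27 + 12 + 24 + -6 = 111

111


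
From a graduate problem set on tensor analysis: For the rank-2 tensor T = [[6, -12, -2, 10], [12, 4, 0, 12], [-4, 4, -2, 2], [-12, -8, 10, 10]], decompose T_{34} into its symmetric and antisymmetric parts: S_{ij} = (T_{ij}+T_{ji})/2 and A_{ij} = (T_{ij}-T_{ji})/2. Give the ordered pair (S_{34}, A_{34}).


T_{34} = 2
T_{43} = 10
S_{34} = (2 + 10)/2 = 12/2 = 6
A_{34} = (2 - 10)/2 = -8/2 = -4
Check: S + A = 6 + -4 = 2 = T_{34}.

(6, -4)


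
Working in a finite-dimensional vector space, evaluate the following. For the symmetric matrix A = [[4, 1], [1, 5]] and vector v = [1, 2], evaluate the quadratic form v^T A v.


First compute Av:
(Av)_1 = 4*1 + 1*2 = 6
(Av)_2 = 1*1 + 5*2 = 11
Av = [6, 11]
Then v^T (Av) = 1*6 + 2*11
= 6 + 22 = 28

28


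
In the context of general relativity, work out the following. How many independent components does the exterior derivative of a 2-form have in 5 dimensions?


The exterior derivative of a p-form is a (p+1)-form.
Its number of independent components is C(n, p+1).
n = 5, p+1 = 3
C(5, 3) = 10

10


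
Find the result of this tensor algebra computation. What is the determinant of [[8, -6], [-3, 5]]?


For a 2x2 matrix [[a, b], [c, d]], det = a*d - b*c.
a = 8, b = -6, c = -3, d = 5
a*d = 8 * 5 = 40
b*c = -6 * -3 = 18
det = 40 - 18 = 22

22


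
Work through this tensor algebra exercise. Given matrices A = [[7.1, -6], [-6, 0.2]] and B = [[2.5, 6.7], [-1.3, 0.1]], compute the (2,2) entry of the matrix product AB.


(AB)_{ij} = sum_k A_{ik} B_{kj}.
For i=2, j=2:
A_{21} * B_{12} = -6 * 6.7 = -40.2
A_{22} * B_{22} = 0.2 * 0.1 = 0.02
Sum = -40.2 + 0.02 = -40.18

-40.18


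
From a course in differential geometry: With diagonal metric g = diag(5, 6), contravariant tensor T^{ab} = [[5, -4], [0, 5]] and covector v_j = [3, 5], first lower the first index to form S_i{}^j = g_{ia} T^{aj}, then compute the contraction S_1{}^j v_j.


Step 1: lower the first index. For a diagonal metric, g_{ia} T^{aj} = g_{ii} T^{ij} (no sum on i).
g_{11} = 5
S_1{}^1 = 5 * T^{11} = 5 * 5 = 25
S_1{}^2 = 5 * T^{12} = 5 * -4 = -20
Step 2: contract S_1{}^j with v_j.
S_1{}^1 * v_1 = 25 * 3 = 75
S_1{}^2 * v_2 = -20 * 5 = -100
Result = 75 + -100 = -25

-25


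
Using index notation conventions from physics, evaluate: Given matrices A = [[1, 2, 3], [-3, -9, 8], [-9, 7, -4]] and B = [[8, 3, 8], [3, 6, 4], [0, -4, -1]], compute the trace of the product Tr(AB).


Tr(AB) = sum_i (AB)_{ii} where (AB)_{ii} = sum_k A_{ik} B_{ki}.
(AB)_{11} = 1*8 + 2*3 + 3*0 = 14
(AB)_{22} = -3*3 + -9*6 + 8*-4 = -95
(AB)_{33} = -9*8 + 7*4 + -4*-1 = -40
Tr(AB) = 14 + -95 + -40 = -121

-121


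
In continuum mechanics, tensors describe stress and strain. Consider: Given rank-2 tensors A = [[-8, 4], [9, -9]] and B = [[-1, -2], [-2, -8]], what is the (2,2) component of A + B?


Tensor addition is component-wise: (A + B)_{ij} = A_{ij} + B_{ij}.
A_{22} = -9
B_{22} = -8
(A + B)_{22} = -9 + -8 = -17

-17


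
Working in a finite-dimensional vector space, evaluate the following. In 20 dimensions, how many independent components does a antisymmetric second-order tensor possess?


A antisymmetric rank-2 tensor in d dimensions has d(d-1)/2 independent components.
d = 20
d(d-1)/2 = 20 * 19 / 2 = 380 / 2 = 190

190


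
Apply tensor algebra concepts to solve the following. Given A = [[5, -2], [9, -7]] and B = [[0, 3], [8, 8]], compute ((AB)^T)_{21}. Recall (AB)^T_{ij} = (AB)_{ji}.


(AB)^T_{ij} = (AB)_{ji} = sum_k A_{jk} B_{ki}.
For i=2, j=1 we need (AB)_{12}:
A_{11} * B_{12} = 5 * 3 = 15
A_{12} * B_{22} = -2 * 8 = -16
Sum = 15 + -16 = -1

-1


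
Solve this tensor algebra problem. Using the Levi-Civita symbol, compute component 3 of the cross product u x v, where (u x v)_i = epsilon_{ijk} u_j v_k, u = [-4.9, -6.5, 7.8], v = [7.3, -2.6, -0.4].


(u x v)_3 = sum_{j,k} epsilon_{3jk} u_j v_k. Only permutations of (1,2,3) contribute; the two non-zero terms are:
eps_{312} u_1 v_2 = 1 * -4.9 * -2.6 = 12.74
eps_{321} u_2 v_1 = -1 * -6.5 * 7.3 = 47.45
(u x v)_3 = 60.19

60.19


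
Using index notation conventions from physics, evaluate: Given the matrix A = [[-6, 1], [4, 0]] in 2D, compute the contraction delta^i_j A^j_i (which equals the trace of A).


The contraction (trace) of a rank-2 tensor is the sum of its diagonal elements.
Diagonal entries: A[1,1] = -6, A[2,2] = 0
Tr(A) = -6 + 0 = -6

-6


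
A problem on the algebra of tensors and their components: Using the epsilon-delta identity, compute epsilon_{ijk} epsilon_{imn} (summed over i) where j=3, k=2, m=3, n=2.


Using the identity: epsilon_{ijk} epsilon_{imn} = delta_{jm} delta_{kn} - delta_{jn} delta_{km}.
delta_{33} = 1
delta_{22} = 1
delta_{32} = 0
delta_{23} = 0
Result = 1 * 1 - 0 * 0 = 1 - 0 = 1

1


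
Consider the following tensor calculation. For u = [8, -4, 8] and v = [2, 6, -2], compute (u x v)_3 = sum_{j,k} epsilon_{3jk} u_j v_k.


(u x v)_3 = sum_{j,k} epsilon_{3jk} u_j v_k. Only permutations of (1,2,3) contribute; the two non-zero terms are:
eps_{312} u_1 v_2 = 1 * 8 * 6 = 48
eps_{321} u_2 v_1 = -1 * -4 * 2 = 8
(u x v)_3 = 56

56


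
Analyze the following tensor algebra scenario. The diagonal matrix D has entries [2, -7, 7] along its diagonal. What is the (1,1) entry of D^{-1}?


For a diagonal matrix, the inverse has entries (D^{-1})_{ii} = 1/d_{ii}.
The diagonal entries are: d_{11} = 2, d_{22} = -7, d_{33} = 7
We need (D^{-1})_{11} = 1/d_{11} = 1/2 = 1/2

1/2


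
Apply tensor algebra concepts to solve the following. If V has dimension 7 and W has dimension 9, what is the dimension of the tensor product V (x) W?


The dimension of a tensor product is the product of dimensions.
dim(V) = 7, dim(W) = 9
dim(V (x) W) = 7 * 9 = 63

63


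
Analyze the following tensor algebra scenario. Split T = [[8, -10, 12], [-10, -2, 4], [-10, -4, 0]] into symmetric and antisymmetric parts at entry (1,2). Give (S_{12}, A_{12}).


T_{12} = -10
T_{21} = -10
S_{12} = (-10 + -10)/2 = -20/2 = -10
A_{12} = (-10 - -10)/2 = 0/2 = 0
Check: S + A = -10 + 0 = -10 = T_{12}.

(-10, 0)


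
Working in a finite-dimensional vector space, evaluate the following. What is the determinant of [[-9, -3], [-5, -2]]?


For a 2x2 matrix [[a, b], [c, d]], det = a*d - b*c.
a = -9, b = -3, c = -5, d = -2
a*d = -9 * -2 = 18
b*c = -3 * -5 = 15
det = 18 - 15 = 3

3


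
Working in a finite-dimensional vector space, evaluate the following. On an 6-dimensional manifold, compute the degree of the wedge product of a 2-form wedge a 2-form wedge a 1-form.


The degree of a wedge product is the sum of the degrees of the individual forms.
Degrees: 2, 2, 1
Total degree = 2 + 2 + 1 = 5

5


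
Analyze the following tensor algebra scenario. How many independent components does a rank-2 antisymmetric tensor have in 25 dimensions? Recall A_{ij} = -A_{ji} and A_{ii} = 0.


An antisymmetric rank-2 tensor satisfies A_{ij} = -A_{ji}, so diagonal entries are zero.
The independent components are the upper-triangular entries: C(n, 2) = n(n-1)/2.
n = 25
C(25, 2) = 25 * 24 / 2 = 600 / 2 = 300

300


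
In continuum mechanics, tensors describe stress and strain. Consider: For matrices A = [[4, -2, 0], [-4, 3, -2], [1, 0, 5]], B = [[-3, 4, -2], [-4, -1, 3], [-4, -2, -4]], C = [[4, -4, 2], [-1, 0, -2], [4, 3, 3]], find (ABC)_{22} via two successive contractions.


(ABC)_{22} = sum_m (AB)_{2m} C_{m2}. First compute row 2 of AB.
(AB)_{21} = -4*-3 + 3*-4 + -2*-4 = 8
(AB)_{22} = -4*4 + 3*-1 + -2*-2 = -15
(AB)_{23} = -4*-2 + 3*3 + -2*-4 = 25
Now contract with column 2 of C:
(AB)_{21} * C_{12} = 8 * -4 = -32
(AB)_{22} * C_{22} = -15 * 0 = 0
(AB)_{23} * C_{32} = 25 * 3 = 75
(ABC)_{22} = -32 + 0 + 75 = 43

43


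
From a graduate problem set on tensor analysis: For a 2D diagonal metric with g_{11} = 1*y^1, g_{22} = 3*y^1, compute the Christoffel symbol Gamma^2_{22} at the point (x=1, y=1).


For a diagonal metric, Gamma^k_{ij} = (1/2) g^{kk} (dg_{ik}/dx_j + dg_{jk}/dx_i - dg_{ij}/dx_k).
The metric is diagonal, so g_{ab} = 0 for a != b.
At the given point: g_{11} = 1, g_{22} = 3
g^{22} = 1/3
dg_{22}/dx_2 = dg_{22}/dx_2 = 3
dg_{22}/dx_2 = dg_{22}/dx_2 = 3
dg_{22}/dx_2 = dg_{22}/dx_2 = 3
Numerator = 3 + 3 - 3 = 3
Gamma^2_{22} = 3 / (2 * 3) = 1/2

1/2


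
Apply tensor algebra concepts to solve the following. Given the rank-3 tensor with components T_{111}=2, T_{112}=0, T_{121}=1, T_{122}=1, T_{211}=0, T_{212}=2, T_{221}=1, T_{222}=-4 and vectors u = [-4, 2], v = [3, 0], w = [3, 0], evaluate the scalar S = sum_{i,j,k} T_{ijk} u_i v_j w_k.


S = sum over i,j,k of T_{ijk} u_i v_j w_k. Expanding all 8 terms:
T_{111}*u_1*v_1*w_1 = 2*-4*3*3 = -72  (running total: -72)
T_{112}*u_1*v_1*w_2 = 0*-4*3*0 = 0  (running total: -72)
T_{121}*u_1*v_2*w_1 = 1*-4*0*3 = 0  (running total: -72)
T_{122}*u_1*v_2*w_2 = 1*-4*0*0 = 0  (running total: -72)
T_{211}*u_2*v_1*w_1 = 0*2*3*3 = 0  (running total: -72)
T_{212}*u_2*v_1*w_2 = 2*2*3*0 = 0  (running total: -72)
T_{221}*u_2*v_2*w_1 = 1*2*0*3 = 0  (running total: -72)
T_{222}*u_2*v_2*w_2 = -4*2*0*0 = 0  (running total: -72)
S = -72

-72


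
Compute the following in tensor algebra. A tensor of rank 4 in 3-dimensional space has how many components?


The number of components of a rank-r tensor in d dimensions is d^r.
Here d = 3 and r = 4.
3^4 = 81

81


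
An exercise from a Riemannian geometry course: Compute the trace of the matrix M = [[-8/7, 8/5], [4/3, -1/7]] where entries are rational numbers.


The trace is the sum of diagonal entries.
Diagonal: M[1,1] = -8/7, M[2,2] = -1/7
Tr(M) = -8/7 + -1/7
Computing step by step:
After adding M[1,1]: -8/7
After adding M[2,2]: -9/7
Tr(M) = -9/7

-9/7


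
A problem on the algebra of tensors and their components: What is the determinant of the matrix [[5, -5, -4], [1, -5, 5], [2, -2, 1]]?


Expanding along the first row, det(A) = a11*M_11 - a12*M_12 + a13*M_13, where M_1j is the (1,j) minor.
Minor M_11 = -5*1 - 5*-2 = 5
Minor M_12 = 1*1 - 5*2 = -9
Minor M_13 = 1*-2 - -5*2 = 8
det = 5*(5) - -5*(-9) + -4*(8)
    = 25 - 45 + -32
    = -52

-52


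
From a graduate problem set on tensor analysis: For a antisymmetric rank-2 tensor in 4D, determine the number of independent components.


A antisymmetric rank-2 tensor in d dimensions has d(d-1)/2 independent components.
d = 4
d(d-1)/2 = 4 * 3 / 2 = 12 / 2 = 6

6


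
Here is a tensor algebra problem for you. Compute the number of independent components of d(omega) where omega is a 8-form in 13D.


The exterior derivative of a p-form is a (p+1)-form.
Its number of independent components is C(n, p+1).
n = 13, p+1 = 9
C(13, 9) = 715

715


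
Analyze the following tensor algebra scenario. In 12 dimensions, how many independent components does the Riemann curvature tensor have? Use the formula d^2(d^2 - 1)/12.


The Riemann tensor in d dimensions has d^2(d^2 - 1)/12 independent components.
d = 12, so d^2 = 144
d^2 - 1 = 143
d^2(d^2 - 1) = 144 * 143 = 20592
Divide by 12: 20592 / 12 = 1716

1716


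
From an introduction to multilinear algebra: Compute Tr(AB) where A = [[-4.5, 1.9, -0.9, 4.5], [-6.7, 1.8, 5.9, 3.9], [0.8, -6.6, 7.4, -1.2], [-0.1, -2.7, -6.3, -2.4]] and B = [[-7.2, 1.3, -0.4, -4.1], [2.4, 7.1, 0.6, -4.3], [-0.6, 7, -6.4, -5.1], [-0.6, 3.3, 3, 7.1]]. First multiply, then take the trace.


Tr(AB) = sum_i (AB)_{ii} where (AB)_{ii} = sum_k A_{ik} B_{ki}.
(AB)_{11} = -4.5*-7.2 + 1.9*2.4 + -0.9*-0.6 + 4.5*-0.6 = 34.8
(AB)_{22} = -6.7*1.3 + 1.8*7.1 + 5.9*7 + 3.9*3.3 = 58.24
(AB)_{33} = 0.8*-0.4 + -6.6*0.6 + 7.4*-6.4 + -1.2*3 = -55.24
(AB)_{44} = -0.1*-4.1 + -2.7*-4.3 + -6.3*-5.1 + -2.4*7.1 = 27.11
Tr(AB) = 34.8 + 58.24 + -55.24 + 27.11 = 64.91

64.91


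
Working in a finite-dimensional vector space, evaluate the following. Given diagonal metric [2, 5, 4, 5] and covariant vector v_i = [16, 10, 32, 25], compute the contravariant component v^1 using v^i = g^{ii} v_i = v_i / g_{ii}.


To raise an index with a diagonal metric: v^i = v_i / g_{ii}.
For index 1: v_1 = 16, g_{11} = 2
v^1 = 16 / 2 = 8

8


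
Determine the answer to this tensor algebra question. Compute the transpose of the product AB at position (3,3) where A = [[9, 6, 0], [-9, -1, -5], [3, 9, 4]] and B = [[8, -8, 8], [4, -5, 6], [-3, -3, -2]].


(AB)^T_{ij} = (AB)_{ji} = sum_k A_{jk} B_{ki}.
For i=3, j=3 we need (AB)_{33}:
A_{31} * B_{13} = 3 * 8 = 24
A_{32} * B_{23} = 9 * 6 = 54
A_{33} * B_{33} = 4 * -2 = -8
Sum = 24 + 54 + -8 = 70

70


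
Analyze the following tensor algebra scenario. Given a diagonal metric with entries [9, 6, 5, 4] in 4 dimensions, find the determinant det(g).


For a diagonal metric, the determinant is the product of diagonal entries.
Diagonal entries: 9, 6, 5, 4
det(g) = 9 * 6 * 5 * 4 = 1080

1080


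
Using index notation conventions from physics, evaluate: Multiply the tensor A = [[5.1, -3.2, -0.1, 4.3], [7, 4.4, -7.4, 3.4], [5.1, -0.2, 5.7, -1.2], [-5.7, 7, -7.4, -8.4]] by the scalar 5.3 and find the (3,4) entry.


Scalar multiplication: (cA)_{ij} = c * A_{ij}.
c = 5.3
A_{34} = -1.2
(cA)_{34} = 5.3 * -1.2 = -6.36

-6.36


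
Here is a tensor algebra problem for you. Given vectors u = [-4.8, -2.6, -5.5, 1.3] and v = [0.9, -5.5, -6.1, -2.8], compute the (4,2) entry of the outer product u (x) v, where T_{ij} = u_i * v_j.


The outer product entry T_{ij} = u_i * v_j.
We need i=4, j=2.
u_4 = 1.3, v_2 = -5.5
T_{4,2} = 1.3 * -5.5 = -7.15

-7.15


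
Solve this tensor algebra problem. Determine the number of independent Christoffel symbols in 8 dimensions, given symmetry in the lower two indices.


Christoffel symbols Gamma^k_{ij} are symmetric in i,j, so there are d * d(d+1)/2 independent symbols.
d = 8
d(d+1)/2 = 8 * 9 / 2 = 36
Total = 8 * 36 = 288

288


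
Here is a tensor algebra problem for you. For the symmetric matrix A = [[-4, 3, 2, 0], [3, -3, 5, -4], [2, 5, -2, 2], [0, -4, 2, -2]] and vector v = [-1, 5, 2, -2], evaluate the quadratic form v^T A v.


First compute Av:
(Av)_1 = -4*-1 + 3*5 + 2*2 + 0*-2 = 23
(Av)_2 = 3*-1 + -3*5 + 5*2 + -4*-2 = 0
(Av)_3 = 2*-1 + 5*5 + -2*2 + 2*-2 = 15
(Av)_4 = 0*-1 + -4*5 + 2*2 + -2*-2 = -12
Av = [23, 0, 15, -12]
Then v^T (Av) = -1*23 + 5*0 + 2*15 + -2*-12
= -23 + 0 + 30 + 24 = 31

31


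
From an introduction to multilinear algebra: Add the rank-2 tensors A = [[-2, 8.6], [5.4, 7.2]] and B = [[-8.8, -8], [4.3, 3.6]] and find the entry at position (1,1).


Tensor addition is component-wise: (A + B)_{ij} = A_{ij} + B_{ij}.
A_{11} = -2
B_{11} = -8.8
(A + B)_{11} = -2 + -8.8 = -10.8

-10.8


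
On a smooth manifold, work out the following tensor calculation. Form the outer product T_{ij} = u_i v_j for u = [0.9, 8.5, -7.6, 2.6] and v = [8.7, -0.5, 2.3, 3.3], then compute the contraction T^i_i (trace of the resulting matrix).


The outer product gives T_{ij} = u_i v_j.
The trace (contraction) is Tr(T) = sum_i T_{ii} = sum_i u_i v_i.
Diagonal entries:
T_{11} = u_1 * v_1 = 0.9 * 8.7 = 7.83
T_{22} = u_2 * v_2 = 8.5 * -0.5 = -4.25
T_{33} = u_3 * v_3 = -7.6 * 2.3 = -17.48
T_{44} = u_4 * v_4 = 2.6 * 3.3 = 8.58
Tr(T) = 7.83 + -4.25 + -17.48 + 8.58 = -5.32

-5.32
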